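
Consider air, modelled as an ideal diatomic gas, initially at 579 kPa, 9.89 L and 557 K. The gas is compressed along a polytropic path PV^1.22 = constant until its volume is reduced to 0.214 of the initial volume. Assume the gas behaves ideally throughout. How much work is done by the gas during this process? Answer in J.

-10500 J

n = P₁V₁/(RT₁) = 579×9.89/(8.314×557) = 1.24 mol.
Polytropic n=1.22: T₂ = T₁(V₁/V₂)^(n−1) = 557×(4.67)^0.22 = 782 K; P₂ = P₁(V₁/V₂)^n = 3800 kPa.
W = (P₁V₁−P₂V₂)/(n−1) = (579×9.89−3800×2.12)/0.22 = -10500 J.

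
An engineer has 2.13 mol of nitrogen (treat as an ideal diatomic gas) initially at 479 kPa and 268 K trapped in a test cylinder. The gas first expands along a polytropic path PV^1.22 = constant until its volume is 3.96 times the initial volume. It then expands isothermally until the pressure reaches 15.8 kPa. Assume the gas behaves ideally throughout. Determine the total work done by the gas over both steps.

11700 J

V₁ = nRT₁/P₁ = 2.13×8.314×268/479 = 9.91 L.
Step 1 — Polytropic n=1.22: T₂ = T₁(V₁/V₂)^(n−1) = 268×(0.253)^0.22 = 198 K; P₂ = P₁(V₁/V₂)^n = 89.4 kPa.
W = (P₁V₁−P₂V₂)/(n−1) = (479×9.91−89.4×39.2)/0.22 = 5640 J.
ΔU = nCvΔT = 2.13×20.8×(198−268) = -3100 J.
Q = ΔU + W = 2540 J.
State after step 1: P = 89.4 kPa, V = 39.2 L, T = 198 K.
Step 2 — Isothermal: T stays 198 K; PV = const ⇒ V₂ = 222 L, P₂ = 15.8 kPa.
ΔU = 0 (ideal gas, T constant).
W = nRT ln(V₂/V₁) = 2.13×8.314×198×ln(5.66) = 6080 J.
Q = ΔU + W = 6080 J.
Net over both steps: W = 11700 J, Q = 8610 J, ΔU = -3100 J.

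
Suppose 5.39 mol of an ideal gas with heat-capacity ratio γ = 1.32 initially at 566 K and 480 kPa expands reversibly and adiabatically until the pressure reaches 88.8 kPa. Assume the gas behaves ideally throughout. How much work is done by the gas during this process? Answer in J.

V₁ = nRT₁/P₁ = 5.39×8.314×566/480 = 52.8 L.
Adiabatic: T₂/T₁ = (P₂/P₁)^((γ−1)/γ) ⇒ T₂ = 566×(0.185)^0.242 = 376 K; V₂ = 190 L.
ΔU = nCvΔT = 5.39×26.0×(376−566) = -26600 J.
Q = 0 for an adiabatic process, so W = −ΔU = 26600 J.

26600 J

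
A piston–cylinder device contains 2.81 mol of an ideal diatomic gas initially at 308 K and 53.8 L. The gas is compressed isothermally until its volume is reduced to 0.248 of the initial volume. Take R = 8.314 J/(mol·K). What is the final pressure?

P₁ = nRT₁/V₁ = 2.81×8.314×308/53.8 = 134 kPa.
Isothermal: T stays 308 K; PV = const ⇒ V₂ = 13.3 L, P₂ = 539 kPa.

539 kPa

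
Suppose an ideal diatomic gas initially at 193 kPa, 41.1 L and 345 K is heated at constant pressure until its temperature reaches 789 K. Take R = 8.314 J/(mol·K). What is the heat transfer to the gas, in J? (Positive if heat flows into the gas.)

n = P₁V₁/(RT₁) = 193×41.1/(8.314×345) = 2.77 mol.
Isobaric: P stays 193 kPa; V/T = const ⇒ T₂ = 789 K, V₂ = 94.0 L.
W = PΔV = 193×(94.0−41.1) kPa·L = 10200 J.
ΔU = nCvΔT = 2.77×20.8×(789−345) = 25500 J.
Q = ΔU + W = nCpΔT = 35700 J.

35700 J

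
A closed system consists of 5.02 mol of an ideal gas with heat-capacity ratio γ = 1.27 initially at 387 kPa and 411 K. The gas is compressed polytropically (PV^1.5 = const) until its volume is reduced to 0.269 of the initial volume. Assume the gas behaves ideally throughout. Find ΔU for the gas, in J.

V₁ = nRT₁/P₁ = 5.02×8.314×411/387 = 44.3 L.
Polytropic n=1.5: T₂ = T₁(V₁/V₂)^(n−1) = 411×(3.72)^0.50 = 792 K; P₂ = P₁(V₁/V₂)^n = 2770 kPa.
For an ideal gas ΔU = nCvΔT with Cv = R/(γ−1) = 30.8 J/(mol·K).
ΔU = 5.02×30.8×(792−411) = 59000 J.

59000 J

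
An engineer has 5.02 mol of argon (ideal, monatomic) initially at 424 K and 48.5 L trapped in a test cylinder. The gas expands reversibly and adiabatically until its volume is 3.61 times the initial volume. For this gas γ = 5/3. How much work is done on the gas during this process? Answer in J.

-15300 J

P₁ = nRT₁/V₁ = 5.02×8.314×424/48.5 = 365 kPa.
Adiabatic: TV^(γ−1) = const ⇒ T₂ = 424×(0.277)^0.667 = 180 K; PV^γ = const ⇒ P₂ = 42.9 kPa.
ΔU = nCvΔT = 5.02×12.5×(180−424) = -15300 J.
Q = 0 for an adiabatic process, so W = −ΔU = 15300 J.
Work done on the gas = −W_by = -15300 J.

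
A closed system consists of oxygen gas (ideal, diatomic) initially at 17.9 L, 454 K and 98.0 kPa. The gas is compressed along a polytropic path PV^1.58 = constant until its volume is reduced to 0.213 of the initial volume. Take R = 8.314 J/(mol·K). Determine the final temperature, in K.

1110 K

Polytropic n=1.58: T₂ = T₁(V₁/V₂)^(n−1) = 454×(4.69)^0.58 = 1110 K; P₂ = P₁(V₁/V₂)^n = 1130 kPa.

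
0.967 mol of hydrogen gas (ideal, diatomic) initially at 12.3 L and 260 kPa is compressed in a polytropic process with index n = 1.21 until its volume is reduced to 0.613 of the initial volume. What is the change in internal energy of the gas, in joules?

865 J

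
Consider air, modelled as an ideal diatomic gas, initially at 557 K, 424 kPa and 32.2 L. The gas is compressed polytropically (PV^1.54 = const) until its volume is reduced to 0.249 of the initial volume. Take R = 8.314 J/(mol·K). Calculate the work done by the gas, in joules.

n = P₁V₁/(RT₁) = 424×32.2/(8.314×557) = 2.95 mol.
Polytropic n=1.54: T₂ = T₁(V₁/V₂)^(n−1) = 557×(4.02)^0.54 = 1180 K; P₂ = P₁(V₁/V₂)^n = 3610 kPa.
W = (P₁V₁−P₂V₂)/(n−1) = (424×32.2−3610×8.02)/0.54 = -28300 J.

-28300 J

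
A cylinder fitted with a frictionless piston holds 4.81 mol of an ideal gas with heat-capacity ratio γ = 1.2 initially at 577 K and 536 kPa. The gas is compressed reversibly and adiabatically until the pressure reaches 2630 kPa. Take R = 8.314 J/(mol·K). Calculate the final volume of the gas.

11.4 L

V₁ = nRT₁/P₁ = 4.81×8.314×577/536 = 43.0 L.
Adiabatic: T₂/T₁ = (P₂/P₁)^((γ−1)/γ) ⇒ T₂ = 577×(4.91)^0.167 = 752 K; V₂ = 11.4 L.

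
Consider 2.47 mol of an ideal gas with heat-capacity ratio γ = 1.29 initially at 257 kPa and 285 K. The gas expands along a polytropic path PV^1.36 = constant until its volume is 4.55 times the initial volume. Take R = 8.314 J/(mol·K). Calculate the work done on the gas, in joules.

-6830 J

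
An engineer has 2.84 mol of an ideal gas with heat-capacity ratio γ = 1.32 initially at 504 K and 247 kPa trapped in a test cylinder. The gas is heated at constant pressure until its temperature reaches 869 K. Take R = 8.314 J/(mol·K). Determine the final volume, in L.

83.1 L

V₁ = nRT₁/P₁ = 2.84×8.314×504/247 = 48.2 L.
Isobaric: P stays 247 kPa; V/T = const ⇒ T₂ = 869 K, V₂ = 83.1 L.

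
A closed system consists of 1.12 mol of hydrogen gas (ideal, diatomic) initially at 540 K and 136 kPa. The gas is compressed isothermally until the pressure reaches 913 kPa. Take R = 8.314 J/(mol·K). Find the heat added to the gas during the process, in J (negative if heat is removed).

V₁ = nRT₁/P₁ = 1.12×8.314×540/136 = 37.0 L.
Isothermal: T stays 540 K; PV = const ⇒ V₂ = 5.51 L, P₂ = 913 kPa.
ΔU = 0 (ideal gas, T constant).
W = nRT ln(V₂/V₁) = 1.12×8.314×540×ln(0.149) = -9570 J.
Q = ΔU + W = -9570 J.

-9570 J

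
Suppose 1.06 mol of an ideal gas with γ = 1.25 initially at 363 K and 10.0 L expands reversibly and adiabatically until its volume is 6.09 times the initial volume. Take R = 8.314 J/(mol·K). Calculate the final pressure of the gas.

P₁ = nRT₁/V₁ = 1.06×8.314×363/10.0 = 320 kPa.
Adiabatic: TV^(γ−1) = const ⇒ T₂ = 363×(0.164)^0.250 = 231 K; PV^γ = const ⇒ P₂ = 33.4 kPa.

33.4 kPa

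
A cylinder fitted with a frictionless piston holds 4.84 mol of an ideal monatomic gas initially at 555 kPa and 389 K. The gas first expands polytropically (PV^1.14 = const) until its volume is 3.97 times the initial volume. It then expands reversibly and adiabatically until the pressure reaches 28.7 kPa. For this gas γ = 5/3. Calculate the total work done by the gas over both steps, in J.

27900 J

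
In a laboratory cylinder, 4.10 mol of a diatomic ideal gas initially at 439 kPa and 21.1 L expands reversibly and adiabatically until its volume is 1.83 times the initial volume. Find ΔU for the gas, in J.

T₁ = P₁V₁/(nR) = 439×21.1/(4.10×8.314) = 272 K.
Adiabatic: TV^(γ−1) = const ⇒ T₂ = 272×(0.546)^0.400 = 213 K; PV^γ = const ⇒ P₂ = 188 kPa.
For an ideal gas ΔU = nCvΔT with Cv = (5/2)R = 20.8 J/(mol·K).
ΔU = 4.10×20.8×(213−272) = -4970 J.

-4970 J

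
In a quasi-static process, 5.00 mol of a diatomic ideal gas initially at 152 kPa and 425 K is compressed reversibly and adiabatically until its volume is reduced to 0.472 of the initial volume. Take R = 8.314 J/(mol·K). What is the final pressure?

V₁ = nRT₁/P₁ = 5.00×8.314×425/152 = 116 L.
Adiabatic: TV^(γ−1) = const ⇒ T₂ = 425×(2.12)^0.400 = 574 K; PV^γ = const ⇒ P₂ = 435 kPa.

435 kPa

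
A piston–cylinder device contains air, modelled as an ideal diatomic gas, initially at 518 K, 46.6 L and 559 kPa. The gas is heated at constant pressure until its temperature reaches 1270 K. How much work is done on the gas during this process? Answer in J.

-37800 J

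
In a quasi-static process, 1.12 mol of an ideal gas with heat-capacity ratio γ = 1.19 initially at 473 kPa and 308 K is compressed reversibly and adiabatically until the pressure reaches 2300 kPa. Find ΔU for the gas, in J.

4340 J

V₁ = nRT₁/P₁ = 1.12×8.314×308/473 = 6.06 L.
Adiabatic: T₂/T₁ = (P₂/P₁)^((γ−1)/γ) ⇒ T₂ = 308×(4.86)^0.160 = 396 K; V₂ = 1.61 L.
For an ideal gas ΔU = nCvΔT with Cv = R/(γ−1) = 43.8 J/(mol·K).
ΔU = 1.12×43.8×(396−308) = 4340 J.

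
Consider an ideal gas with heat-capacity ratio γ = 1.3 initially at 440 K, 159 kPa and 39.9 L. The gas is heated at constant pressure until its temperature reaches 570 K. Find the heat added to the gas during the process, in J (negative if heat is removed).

n = P₁V₁/(RT₁) = 159×39.9/(8.314×440) = 1.73 mol.
Isobaric: P stays 159 kPa; V/T = const ⇒ T₂ = 570 K, V₂ = 51.7 L.
W = PΔV = 159×(51.7−39.9) kPa·L = 1870 J.
ΔU = nCvΔT = 1.73×27.7×(570−440) = 6250 J.
Q = ΔU + W = nCpΔT = 8120 J.

8120 J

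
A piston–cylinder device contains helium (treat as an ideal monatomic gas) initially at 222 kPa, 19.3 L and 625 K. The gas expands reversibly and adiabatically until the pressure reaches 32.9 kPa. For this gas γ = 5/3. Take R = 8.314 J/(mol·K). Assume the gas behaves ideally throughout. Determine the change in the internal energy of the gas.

n = P₁V₁/(RT₁) = 222×19.3/(8.314×625) = 0.825 mol.
Adiabatic: T₂/T₁ = (P₂/P₁)^((γ−1)/γ) ⇒ T₂ = 625×(0.148)^0.400 = 291 K; V₂ = 60.7 L.
For an ideal gas ΔU = nCvΔT with Cv = (3/2)R = 12.5 J/(mol·K).
ΔU = 0.825×12.5×(291−625) = -3430 J.

-3430 J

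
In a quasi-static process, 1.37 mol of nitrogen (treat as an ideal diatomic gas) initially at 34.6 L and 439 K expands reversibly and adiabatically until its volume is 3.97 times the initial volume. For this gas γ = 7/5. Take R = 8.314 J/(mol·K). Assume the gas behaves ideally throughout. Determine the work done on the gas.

-5300 J

P₁ = nRT₁/V₁ = 1.37×8.314×439/34.6 = 145 kPa.
Adiabatic: TV^(γ−1) = const ⇒ T₂ = 439×(0.252)^0.400 = 253 K; PV^γ = const ⇒ P₂ = 21.0 kPa.
ΔU = nCvΔT = 1.37×20.8×(253−439) = -5300 J.
Q = 0 for an adiabatic process, so W = −ΔU = 5300 J.
Work done on the gas = −W_by = -5300 J.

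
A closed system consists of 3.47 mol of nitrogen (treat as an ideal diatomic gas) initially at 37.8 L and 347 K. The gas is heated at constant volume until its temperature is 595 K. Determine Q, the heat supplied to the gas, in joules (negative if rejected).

17900 J

P₁ = nRT₁/V₁ = 3.47×8.314×347/37.8 = 265 kPa.
Isochoric: V stays 37.8 L; P/T = const ⇒ T₂ = 595 K, P₂ = 454 kPa.
W = 0 (no volume change).
ΔU = nCvΔT = 3.47×20.8×(595−347) = 17900 J.
Q = ΔU = 17900 J.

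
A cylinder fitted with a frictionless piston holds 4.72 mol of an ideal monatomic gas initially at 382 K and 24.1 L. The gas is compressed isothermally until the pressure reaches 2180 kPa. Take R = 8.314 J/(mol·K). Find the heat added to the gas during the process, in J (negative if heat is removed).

-18800 J

P₁ = nRT₁/V₁ = 4.72×8.314×382/24.1 = 622 kPa.
Isothermal: T stays 382 K; PV = const ⇒ V₂ = 6.88 L, P₂ = 2180 kPa.
ΔU = 0 (ideal gas, T constant).
W = nRT ln(V₂/V₁) = 4.72×8.314×382×ln(0.285) = -18800 J.
Q = ΔU + W = -18800 J.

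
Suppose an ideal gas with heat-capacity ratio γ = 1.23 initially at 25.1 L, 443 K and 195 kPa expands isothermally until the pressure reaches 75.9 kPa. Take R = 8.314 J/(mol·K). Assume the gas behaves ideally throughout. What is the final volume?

64.5 L

Isothermal: T stays 443 K; PV = const ⇒ V₂ = 64.5 L, P₂ = 75.9 kPa.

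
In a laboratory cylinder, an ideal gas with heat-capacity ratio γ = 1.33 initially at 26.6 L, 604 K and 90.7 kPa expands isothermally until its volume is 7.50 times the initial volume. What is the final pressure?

12.1 kPa

Isothermal: T stays 604 K; PV = const ⇒ V₂ = 200 L, P₂ = 12.1 kPa.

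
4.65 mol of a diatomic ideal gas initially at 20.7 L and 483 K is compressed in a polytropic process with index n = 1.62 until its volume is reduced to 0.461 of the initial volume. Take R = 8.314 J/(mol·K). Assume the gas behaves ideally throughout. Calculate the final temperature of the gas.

781 K

P₁ = nRT₁/V₁ = 4.65×8.314×483/20.7 = 902 kPa.
Polytropic n=1.62: T₂ = T₁(V₁/V₂)^(n−1) = 483×(2.17)^0.62 = 781 K; P₂ = P₁(V₁/V₂)^n = 3160 kPa.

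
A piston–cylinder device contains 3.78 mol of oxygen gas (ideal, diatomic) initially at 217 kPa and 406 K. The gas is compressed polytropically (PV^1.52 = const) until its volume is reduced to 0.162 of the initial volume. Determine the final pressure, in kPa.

3450 kPa

V₁ = nRT₁/P₁ = 3.78×8.314×406/217 = 58.8 L.
Polytropic n=1.52: T₂ = T₁(V₁/V₂)^(n−1) = 406×(6.17)^0.52 = 1050 K; P₂ = P₁(V₁/V₂)^n = 3450 kPa.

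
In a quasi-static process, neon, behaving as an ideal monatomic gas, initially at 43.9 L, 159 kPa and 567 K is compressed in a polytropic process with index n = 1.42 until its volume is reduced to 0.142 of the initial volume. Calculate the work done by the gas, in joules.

-21100 J

n = P₁V₁/(RT₁) = 159×43.9/(8.314×567) = 1.48 mol.
Polytropic n=1.42: T₂ = T₁(V₁/V₂)^(n−1) = 567×(7.04)^0.42 = 1290 K; P₂ = P₁(V₁/V₂)^n = 2540 kPa.
W = (P₁V₁−P₂V₂)/(n−1) = (159×43.9−2540×6.23)/0.42 = -21100 J.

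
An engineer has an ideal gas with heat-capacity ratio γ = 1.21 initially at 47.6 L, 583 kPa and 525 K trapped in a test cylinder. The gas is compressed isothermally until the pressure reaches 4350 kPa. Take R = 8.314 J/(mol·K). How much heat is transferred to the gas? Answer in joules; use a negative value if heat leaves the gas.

n = P₁V₁/(RT₁) = 583×47.6/(8.314×525) = 6.36 mol.
Isothermal: T stays 525 K; PV = const ⇒ V₂ = 6.38 L, P₂ = 4350 kPa.
ΔU = 0 (ideal gas, T constant).
W = nRT ln(V₂/V₁) = 6.36×8.314×525×ln(0.134) = -55800 J.
Q = ΔU + W = -55800 J.

-55800 J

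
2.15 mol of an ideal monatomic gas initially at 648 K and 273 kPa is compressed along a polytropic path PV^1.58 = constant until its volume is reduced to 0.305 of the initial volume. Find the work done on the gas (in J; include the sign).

V₁ = nRT₁/P₁ = 2.15×8.314×648/273 = 42.4 L.
Polytropic n=1.58: T₂ = T₁(V₁/V₂)^(n−1) = 648×(3.28)^0.58 = 1290 K; P₂ = P₁(V₁/V₂)^n = 1780 kPa.
W = (P₁V₁−P₂V₂)/(n−1) = (273×42.4−1780×12.9)/0.58 = -19800 J.
Work done on the gas = −W_by = 19800 J.

19800 J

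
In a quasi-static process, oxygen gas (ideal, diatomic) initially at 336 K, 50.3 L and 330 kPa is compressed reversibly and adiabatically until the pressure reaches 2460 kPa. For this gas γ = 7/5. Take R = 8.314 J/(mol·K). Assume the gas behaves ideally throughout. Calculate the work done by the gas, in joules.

-32200 J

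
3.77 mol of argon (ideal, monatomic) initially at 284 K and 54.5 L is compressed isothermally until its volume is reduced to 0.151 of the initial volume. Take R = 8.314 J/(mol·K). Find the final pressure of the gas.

1080 kPa

P₁ = nRT₁/V₁ = 3.77×8.314×284/54.5 = 163 kPa.
Isothermal: T stays 284 K; PV = const ⇒ V₂ = 8.23 L, P₂ = 1080 kPa.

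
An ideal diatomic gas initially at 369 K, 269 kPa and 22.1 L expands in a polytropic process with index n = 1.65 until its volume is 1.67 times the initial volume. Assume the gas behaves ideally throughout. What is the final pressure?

Polytropic n=1.65: T₂ = T₁(V₁/V₂)^(n−1) = 369×(0.599)^0.65 = 264 K; P₂ = P₁(V₁/V₂)^n = 115 kPa.

115 kPa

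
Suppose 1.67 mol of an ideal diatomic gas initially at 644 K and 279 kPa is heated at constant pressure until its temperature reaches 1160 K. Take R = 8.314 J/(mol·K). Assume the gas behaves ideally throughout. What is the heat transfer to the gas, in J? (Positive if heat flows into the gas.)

25100 J

V₁ = nRT₁/P₁ = 1.67×8.314×644/279 = 32.0 L.
Isobaric: P stays 279 kPa; V/T = const ⇒ T₂ = 1160 K, V₂ = 57.7 L.
W = PΔV = 279×(57.7−32.0) kPa·L = 7160 J.
ΔU = nCvΔT = 1.67×20.8×(1160−644) = 17900 J.
Q = ΔU + W = nCpΔT = 25100 J.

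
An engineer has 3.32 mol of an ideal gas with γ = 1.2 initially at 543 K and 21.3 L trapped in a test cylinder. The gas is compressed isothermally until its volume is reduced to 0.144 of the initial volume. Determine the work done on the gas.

29000 J

P₁ = nRT₁/V₁ = 3.32×8.314×543/21.3 = 704 kPa.
Isothermal: T stays 543 K; PV = const ⇒ V₂ = 3.07 L, P₂ = 4890 kPa.
W = nRT ln(V₂/V₁) = 3.32×8.314×543×ln(0.144) = -29000 J.
Work done on the gas = −W_by = 29000 J.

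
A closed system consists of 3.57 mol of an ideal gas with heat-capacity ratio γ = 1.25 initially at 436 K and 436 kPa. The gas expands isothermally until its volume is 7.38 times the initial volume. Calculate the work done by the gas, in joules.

25900 J

V₁ = nRT₁/P₁ = 3.57×8.314×436/436 = 29.7 L.
Isothermal: T stays 436 K; PV = const ⇒ V₂ = 219 L, P₂ = 59.1 kPa.
W = nRT ln(V₂/V₁) = 3.57×8.314×436×ln(7.38) = 25900 J.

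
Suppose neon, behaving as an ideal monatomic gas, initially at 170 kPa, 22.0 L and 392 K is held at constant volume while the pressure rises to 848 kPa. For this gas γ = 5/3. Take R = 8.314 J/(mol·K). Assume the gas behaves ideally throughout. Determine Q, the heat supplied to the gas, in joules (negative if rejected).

n = P₁V₁/(RT₁) = 170×22.0/(8.314×392) = 1.15 mol.
Isochoric: V stays 22.0 L; P/T = const ⇒ T₂ = 1960 K, P₂ = 848 kPa.
W = 0 (no volume change).
ΔU = nCvΔT = 1.15×12.5×(1960−392) = 22400 J.
Q = ΔU = 22400 J.

22400 J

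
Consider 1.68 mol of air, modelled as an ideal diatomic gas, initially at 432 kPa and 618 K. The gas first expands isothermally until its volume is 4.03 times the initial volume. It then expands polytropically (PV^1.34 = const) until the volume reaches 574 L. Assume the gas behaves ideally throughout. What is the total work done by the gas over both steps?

V₁ = nRT₁/P₁ = 1.68×8.314×618/432 = 20.0 L.
Step 1 — Isothermal: T stays 618 K; PV = const ⇒ V₂ = 80.5 L, P₂ = 107 kPa.
ΔU = 0 (ideal gas, T constant).
W = nRT ln(V₂/V₁) = 1.68×8.314×618×ln(4.03) = 12000 J.
Q = ΔU + W = 12000 J.
State after step 1: P = 107 kPa, V = 80.5 L, T = 618 K.
Step 2 — Polytropic n=1.34: T₂ = T₁(V₁/V₂)^(n−1) = 618×(0.140)^0.34 = 317 K; P₂ = P₁(V₁/V₂)^n = 7.71 kPa.
W = (P₁V₁−P₂V₂)/(n−1) = (107×80.5−7.71×574)/0.34 = 12400 J.
ΔU = nCvΔT = 1.68×20.8×(317−618) = -10500 J.
Q = ΔU + W = 1860 J.
Net over both steps: W = 24400 J, Q = 13900 J, ΔU = -10500 J.

24400 J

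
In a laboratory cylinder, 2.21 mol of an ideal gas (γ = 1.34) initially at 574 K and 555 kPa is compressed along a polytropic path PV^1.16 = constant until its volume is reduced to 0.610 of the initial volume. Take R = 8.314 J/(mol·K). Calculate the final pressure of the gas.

V₁ = nRT₁/P₁ = 2.21×8.314×574/555 = 19.0 L.
Polytropic n=1.16: T₂ = T₁(V₁/V₂)^(n−1) = 574×(1.64)^0.16 = 621 K; P₂ = P₁(V₁/V₂)^n = 985 kPa.

985 kPa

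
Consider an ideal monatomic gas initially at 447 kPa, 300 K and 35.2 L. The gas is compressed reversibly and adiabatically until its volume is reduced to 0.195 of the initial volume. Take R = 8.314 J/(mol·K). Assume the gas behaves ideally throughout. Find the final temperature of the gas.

892 K

Adiabatic: TV^(γ−1) = const ⇒ T₂ = 300×(5.13)^0.667 = 892 K; PV^γ = const ⇒ P₂ = 6820 kPa.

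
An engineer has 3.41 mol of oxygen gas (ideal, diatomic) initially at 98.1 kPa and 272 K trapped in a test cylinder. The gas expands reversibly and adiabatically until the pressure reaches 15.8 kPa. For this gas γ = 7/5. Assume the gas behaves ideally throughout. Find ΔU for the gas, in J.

-7840 J

V₁ = nRT₁/P₁ = 3.41×8.314×272/98.1 = 78.6 L.
Adiabatic: T₂/T₁ = (P₂/P₁)^((γ−1)/γ) ⇒ T₂ = 272×(0.161)^0.286 = 161 K; V₂ = 290 L.
For an ideal gas ΔU = nCvΔT with Cv = (5/2)R = 20.8 J/(mol·K).
ΔU = 3.41×20.8×(161−272) = -7840 J.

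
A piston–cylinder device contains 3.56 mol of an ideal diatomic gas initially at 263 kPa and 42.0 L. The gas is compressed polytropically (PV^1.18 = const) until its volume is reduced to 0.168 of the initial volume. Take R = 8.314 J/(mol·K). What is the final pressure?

T₁ = P₁V₁/(nR) = 263×42.0/(3.56×8.314) = 373 K.
Polytropic n=1.18: T₂ = T₁(V₁/V₂)^(n−1) = 373×(5.95)^0.18 = 515 K; P₂ = P₁(V₁/V₂)^n = 2160 kPa.

2160 kPa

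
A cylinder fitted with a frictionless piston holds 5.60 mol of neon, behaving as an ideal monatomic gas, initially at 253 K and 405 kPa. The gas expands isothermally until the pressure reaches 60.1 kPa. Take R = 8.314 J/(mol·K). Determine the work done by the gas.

22500 J

V₁ = nRT₁/P₁ = 5.60×8.314×253/405 = 29.1 L.
Isothermal: T stays 253 K; PV = const ⇒ V₂ = 196 L, P₂ = 60.1 kPa.
W = nRT ln(V₂/V₁) = 5.60×8.314×253×ln(6.74) = 22500 J.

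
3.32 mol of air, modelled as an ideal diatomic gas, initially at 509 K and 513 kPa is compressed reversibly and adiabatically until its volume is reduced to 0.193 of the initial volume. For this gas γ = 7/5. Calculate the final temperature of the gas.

V₁ = nRT₁/P₁ = 3.32×8.314×509/513 = 27.4 L.
Adiabatic: TV^(γ−1) = const ⇒ T₂ = 509×(5.18)^0.400 = 983 K; PV^γ = const ⇒ P₂ = 5130 kPa.

983 K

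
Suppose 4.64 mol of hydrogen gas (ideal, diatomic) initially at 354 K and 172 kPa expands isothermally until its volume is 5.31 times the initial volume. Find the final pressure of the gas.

V₁ = nRT₁/P₁ = 4.64×8.314×354/172 = 79.4 L.
Isothermal: T stays 354 K; PV = const ⇒ V₂ = 422 L, P₂ = 32.4 kPa.

32.4 kPa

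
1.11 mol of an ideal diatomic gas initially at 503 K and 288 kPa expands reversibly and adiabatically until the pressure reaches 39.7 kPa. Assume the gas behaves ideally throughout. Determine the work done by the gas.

5020 J

V₁ = nRT₁/P₁ = 1.11×8.314×503/288 = 16.1 L.
Adiabatic: T₂/T₁ = (P₂/P₁)^((γ−1)/γ) ⇒ T₂ = 503×(0.138)^0.286 = 286 K; V₂ = 66.4 L.
ΔU = nCvΔT = 1.11×20.8×(286−503) = -5020 J.
Q = 0 for an adiabatic process, so W = −ΔU = 5020 J.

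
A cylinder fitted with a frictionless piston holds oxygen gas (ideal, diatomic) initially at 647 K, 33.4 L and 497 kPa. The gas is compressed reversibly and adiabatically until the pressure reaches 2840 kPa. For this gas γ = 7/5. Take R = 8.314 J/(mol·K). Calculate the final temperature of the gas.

Adiabatic: T₂/T₁ = (P₂/P₁)^((γ−1)/γ) ⇒ T₂ = 647×(5.71)^0.286 = 1060 K; V₂ = 9.62 L.

1060 K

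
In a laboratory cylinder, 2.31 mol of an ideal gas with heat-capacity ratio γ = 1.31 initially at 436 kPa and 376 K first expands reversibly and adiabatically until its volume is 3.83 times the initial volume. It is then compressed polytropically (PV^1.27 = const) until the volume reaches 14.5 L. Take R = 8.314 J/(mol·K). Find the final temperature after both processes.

369 K

V₁ = nRT₁/P₁ = 2.31×8.314×376/436 = 16.6 L.
Step 1 — Adiabatic: TV^(γ−1) = const ⇒ T₂ = 376×(0.261)^0.310 = 248 K; PV^γ = const ⇒ P₂ = 75.1 kPa.
ΔU = nCvΔT = 2.31×26.8×(248−376) = -7930 J.
Q = 0 for an adiabatic process, so W = −ΔU = 7930 J.
State after step 1: P = 75.1 kPa, V = 63.4 L, T = 248 K.
Step 2 — Polytropic n=1.27: T₂ = T₁(V₁/V₂)^(n−1) = 248×(4.37)^0.27 = 369 K; P₂ = P₁(V₁/V₂)^n = 489 kPa.
W = (P₁V₁−P₂V₂)/(n−1) = (75.1×63.4−489×14.5)/0.27 = -8630 J.
ΔU = nCvΔT = 2.31×26.8×(369−248) = 7520 J.
Q = ΔU + W = -1110 J.
Net over both steps: W = -703 J, Q = -1110 J, ΔU = -411 J.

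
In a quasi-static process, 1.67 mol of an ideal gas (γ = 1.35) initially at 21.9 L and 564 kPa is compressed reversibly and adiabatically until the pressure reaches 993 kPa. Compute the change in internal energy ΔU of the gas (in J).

5570 J

T₁ = P₁V₁/(nR) = 564×21.9/(1.67×8.314) = 890 K.
Adiabatic: T₂/T₁ = (P₂/P₁)^((γ−1)/γ) ⇒ T₂ = 890×(1.76)^0.259 = 1030 K; V₂ = 14.4 L.
For an ideal gas ΔU = nCvΔT with Cv = R/(γ−1) = 23.8 J/(mol·K).
ΔU = 1.67×23.8×(1030−890) = 5570 J.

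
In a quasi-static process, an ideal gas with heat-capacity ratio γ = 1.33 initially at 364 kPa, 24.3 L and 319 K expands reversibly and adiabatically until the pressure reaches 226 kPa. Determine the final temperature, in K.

283 K

Adiabatic: T₂/T₁ = (P₂/P₁)^((γ−1)/γ) ⇒ T₂ = 319×(0.621)^0.248 = 283 K; V₂ = 34.8 L.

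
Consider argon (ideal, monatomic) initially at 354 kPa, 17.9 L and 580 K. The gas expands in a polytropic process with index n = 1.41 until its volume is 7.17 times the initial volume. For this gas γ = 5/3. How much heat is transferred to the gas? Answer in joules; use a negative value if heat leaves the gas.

3300 J

n = P₁V₁/(RT₁) = 354×17.9/(8.314×580) = 1.31 mol.
Polytropic n=1.41: T₂ = T₁(V₁/V₂)^(n−1) = 580×(0.139)^0.41 = 259 K; P₂ = P₁(V₁/V₂)^n = 22.0 kPa.
W = (P₁V₁−P₂V₂)/(n−1) = (354×17.9−22.0×128)/0.41 = 8560 J.
ΔU = nCvΔT = 1.31×12.5×(259−580) = -5270 J.
Q = ΔU + W = 3300 J.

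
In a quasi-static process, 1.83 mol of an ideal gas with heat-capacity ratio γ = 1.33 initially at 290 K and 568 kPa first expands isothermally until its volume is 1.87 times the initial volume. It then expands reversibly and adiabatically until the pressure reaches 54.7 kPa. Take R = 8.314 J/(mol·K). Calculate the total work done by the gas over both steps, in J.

V₁ = nRT₁/P₁ = 1.83×8.314×290/568 = 7.77 L.
Step 1 — Isothermal: T stays 290 K; PV = const ⇒ V₂ = 14.5 L, P₂ = 304 kPa.
ΔU = 0 (ideal gas, T constant).
W = nRT ln(V₂/V₁) = 1.83×8.314×290×ln(1.87) = 2760 J.
Q = ΔU + W = 2760 J.
State after step 1: P = 304 kPa, V = 14.5 L, T = 290 K.
Step 2 — Adiabatic: T₂/T₁ = (P₂/P₁)^((γ−1)/γ) ⇒ T₂ = 290×(0.180)^0.248 = 190 K; V₂ = 52.7 L.
ΔU = nCvΔT = 1.83×25.2×(190−290) = -4630 J.
Q = 0 for an adiabatic process, so W = −ΔU = 4630 J.
Net over both steps: W = 7390 J, Q = 2760 J, ΔU = -4630 J.

7390 J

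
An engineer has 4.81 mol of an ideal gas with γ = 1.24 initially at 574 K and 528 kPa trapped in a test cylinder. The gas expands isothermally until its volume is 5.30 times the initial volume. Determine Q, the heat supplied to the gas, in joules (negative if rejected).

38300 J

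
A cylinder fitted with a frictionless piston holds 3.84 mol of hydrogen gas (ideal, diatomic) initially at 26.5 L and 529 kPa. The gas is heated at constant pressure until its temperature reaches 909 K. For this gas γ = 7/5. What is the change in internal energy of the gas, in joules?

37500 J

T₁ = P₁V₁/(nR) = 529×26.5/(3.84×8.314) = 439 K.
Isobaric: P stays 529 kPa; V/T = const ⇒ T₂ = 909 K, V₂ = 54.9 L.
For an ideal gas ΔU = nCvΔT with Cv = (5/2)R = 20.8 J/(mol·K).
ΔU = 3.84×20.8×(909−439) = 37500 J.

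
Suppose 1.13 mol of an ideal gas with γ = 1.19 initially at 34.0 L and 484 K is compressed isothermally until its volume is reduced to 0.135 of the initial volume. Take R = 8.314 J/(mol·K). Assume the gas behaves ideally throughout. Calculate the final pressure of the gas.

P₁ = nRT₁/V₁ = 1.13×8.314×484/34.0 = 134 kPa.
Isothermal: T stays 484 K; PV = const ⇒ V₂ = 4.59 L, P₂ = 991 kPa.

991 kPa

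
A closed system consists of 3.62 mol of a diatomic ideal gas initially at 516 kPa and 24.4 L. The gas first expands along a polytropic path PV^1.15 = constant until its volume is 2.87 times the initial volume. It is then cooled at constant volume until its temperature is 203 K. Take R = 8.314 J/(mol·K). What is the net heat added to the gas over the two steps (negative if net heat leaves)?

-3920 J

T₁ = P₁V₁/(nR) = 516×24.4/(3.62×8.314) = 418 K.
Step 1 — Polytropic n=1.15: T₂ = T₁(V₁/V₂)^(n−1) = 418×(0.348)^0.15 = 357 K; P₂ = P₁(V₁/V₂)^n = 153 kPa.
W = (P₁V₁−P₂V₂)/(n−1) = (516×24.4−153×70.0)/0.15 = 12300 J.
ΔU = nCvΔT = 3.62×20.8×(357−418) = -4600 J.
Q = ΔU + W = 7670 J.
State after step 1: P = 153 kPa, V = 70.0 L, T = 357 K.
Step 2 — Isochoric: V stays 70.0 L; P/T = const ⇒ T₂ = 203 K, P₂ = 87.2 kPa.
W = 0 (no volume change).
ΔU = nCvΔT = 3.62×20.8×(203−357) = -11600 J.
Q = ΔU = -11600 J.
Net over both steps: W = 12300 J, Q = -3920 J, ΔU = -16200 J.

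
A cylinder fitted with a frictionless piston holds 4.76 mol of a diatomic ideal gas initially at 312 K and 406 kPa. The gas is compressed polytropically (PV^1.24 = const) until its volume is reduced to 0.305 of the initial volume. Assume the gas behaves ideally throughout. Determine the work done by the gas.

V₁ = nRT₁/P₁ = 4.76×8.314×312/406 = 30.4 L.
Polytropic n=1.24: T₂ = T₁(V₁/V₂)^(n−1) = 312×(3.28)^0.24 = 415 K; P₂ = P₁(V₁/V₂)^n = 1770 kPa.
W = (P₁V₁−P₂V₂)/(n−1) = (406×30.4−1770×9.28)/0.24 = -17000 J.

-17000 J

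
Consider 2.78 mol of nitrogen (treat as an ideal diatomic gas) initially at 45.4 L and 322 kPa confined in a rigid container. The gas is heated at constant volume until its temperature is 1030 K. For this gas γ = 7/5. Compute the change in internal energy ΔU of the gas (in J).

23000 J

T₁ = P₁V₁/(nR) = 322×45.4/(2.78×8.314) = 632 K.
Isochoric: V stays 45.4 L; P/T = const ⇒ T₂ = 1030 K, P₂ = 524 kPa.
For an ideal gas ΔU = nCvΔT with Cv = (5/2)R = 20.8 J/(mol·K).
ΔU = 2.78×20.8×(1030−632) = 23000 J.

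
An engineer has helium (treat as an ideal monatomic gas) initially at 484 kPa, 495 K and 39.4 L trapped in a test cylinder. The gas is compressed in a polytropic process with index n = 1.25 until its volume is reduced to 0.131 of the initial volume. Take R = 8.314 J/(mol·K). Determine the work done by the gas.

n = P₁V₁/(RT₁) = 484×39.4/(8.314×495) = 4.63 mol.
Polytropic n=1.25: T₂ = T₁(V₁/V₂)^(n−1) = 495×(7.63)^0.25 = 823 K; P₂ = P₁(V₁/V₂)^n = 6140 kPa.
W = (P₁V₁−P₂V₂)/(n−1) = (484×39.4−6140×5.16)/0.25 = -50500 J.

-50500 J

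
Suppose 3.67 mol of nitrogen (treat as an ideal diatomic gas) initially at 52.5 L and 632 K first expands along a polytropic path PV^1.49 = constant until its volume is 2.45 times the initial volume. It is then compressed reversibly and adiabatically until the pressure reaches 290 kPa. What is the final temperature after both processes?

558 K

P₁ = nRT₁/V₁ = 3.67×8.314×632/52.5 = 367 kPa.
Step 1 — Polytropic n=1.49: T₂ = T₁(V₁/V₂)^(n−1) = 632×(0.408)^0.49 = 407 K; P₂ = P₁(V₁/V₂)^n = 96.6 kPa.
W = (P₁V₁−P₂V₂)/(n−1) = (367×52.5−96.6×129)/0.49 = 14000 J.
ΔU = nCvΔT = 3.67×20.8×(407−632) = -17100 J.
Q = ΔU + W = -3150 J.
State after step 1: P = 96.6 kPa, V = 129 L, T = 407 K.
Step 2 — Adiabatic: T₂/T₁ = (P₂/P₁)^((γ−1)/γ) ⇒ T₂ = 407×(3.00)^0.286 = 558 K; V₂ = 58.7 L.
ΔU = nCvΔT = 3.67×20.8×(558−407) = 11500 J.
Q = 0 for an adiabatic process, so W = −ΔU = -11500 J.
Net over both steps: W = 2520 J, Q = -3150 J, ΔU = -5670 J.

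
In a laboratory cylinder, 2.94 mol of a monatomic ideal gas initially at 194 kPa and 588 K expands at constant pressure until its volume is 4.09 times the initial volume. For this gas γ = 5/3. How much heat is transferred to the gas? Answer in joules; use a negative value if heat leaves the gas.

V₁ = nRT₁/P₁ = 2.94×8.314×588/194 = 74.1 L.
Isobaric: P stays 194 kPa; V/T = const ⇒ T₂ = 2400 K, V₂ = 303 L.
W = PΔV = 194×(303−74.1) kPa·L = 44400 J.
ΔU = nCvΔT = 2.94×12.5×(2400−588) = 66600 J.
Q = ΔU + W = nCpΔT = 111000 J.

111000 J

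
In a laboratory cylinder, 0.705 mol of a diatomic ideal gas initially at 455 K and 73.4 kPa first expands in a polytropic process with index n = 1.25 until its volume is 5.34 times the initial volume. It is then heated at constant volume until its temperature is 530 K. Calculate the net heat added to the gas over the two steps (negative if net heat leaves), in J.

V₁ = nRT₁/P₁ = 0.705×8.314×455/73.4 = 36.3 L.
Step 1 — Polytropic n=1.25: T₂ = T₁(V₁/V₂)^(n−1) = 455×(0.187)^0.25 = 299 K; P₂ = P₁(V₁/V₂)^n = 9.04 kPa.
W = (P₁V₁−P₂V₂)/(n−1) = (73.4×36.3−9.04×194)/0.25 = 3650 J.
ΔU = nCvΔT = 0.705×20.8×(299−455) = -2280 J.
Q = ΔU + W = 1370 J.
State after step 1: P = 9.04 kPa, V = 194 L, T = 299 K.
Step 2 — Isochoric: V stays 194 L; P/T = const ⇒ T₂ = 530 K, P₂ = 16.0 kPa.
W = 0 (no volume change).
ΔU = nCvΔT = 0.705×20.8×(530−299) = 3380 J.
Q = ΔU = 3380 J.
Net over both steps: W = 3650 J, Q = 4750 J, ΔU = 1100 J.

4750 J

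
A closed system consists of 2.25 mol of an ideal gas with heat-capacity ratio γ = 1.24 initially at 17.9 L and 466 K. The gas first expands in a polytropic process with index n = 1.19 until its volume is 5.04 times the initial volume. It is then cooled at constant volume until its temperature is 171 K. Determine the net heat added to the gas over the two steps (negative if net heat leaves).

-10900 J

P₁ = nRT₁/V₁ = 2.25×8.314×466/17.9 = 487 kPa.
Step 1 — Polytropic n=1.19: T₂ = T₁(V₁/V₂)^(n−1) = 466×(0.198)^0.19 = 343 K; P₂ = P₁(V₁/V₂)^n = 71.1 kPa.
W = (P₁V₁−P₂V₂)/(n−1) = (487×17.9−71.1×90.2)/0.19 = 12100 J.
ΔU = nCvΔT = 2.25×34.6×(343−466) = -9610 J.
Q = ΔU + W = 2530 J.
State after step 1: P = 71.1 kPa, V = 90.2 L, T = 343 K.
Step 2 — Isochoric: V stays 90.2 L; P/T = const ⇒ T₂ = 171 K, P₂ = 35.5 kPa.
W = 0 (no volume change).
ΔU = nCvΔT = 2.25×34.6×(171−343) = -13400 J.
Q = ΔU = -13400 J.
Net over both steps: W = 12100 J, Q = -10900 J, ΔU = -23000 J.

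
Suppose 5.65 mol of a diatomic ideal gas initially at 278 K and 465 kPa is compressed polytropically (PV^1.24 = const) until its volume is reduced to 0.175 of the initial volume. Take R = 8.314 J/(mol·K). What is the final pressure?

V₁ = nRT₁/P₁ = 5.65×8.314×278/465 = 28.1 L.
Polytropic n=1.24: T₂ = T₁(V₁/V₂)^(n−1) = 278×(5.71)^0.24 = 422 K; P₂ = P₁(V₁/V₂)^n = 4040 kPa.

4040 kPa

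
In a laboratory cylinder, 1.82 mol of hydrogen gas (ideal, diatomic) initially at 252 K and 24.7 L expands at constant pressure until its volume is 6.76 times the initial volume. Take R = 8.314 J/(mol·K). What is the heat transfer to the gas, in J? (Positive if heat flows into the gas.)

76900 J

P₁ = nRT₁/V₁ = 1.82×8.314×252/24.7 = 154 kPa.
Isobaric: P stays 154 kPa; V/T = const ⇒ T₂ = 1700 K, V₂ = 167 L.
W = PΔV = 154×(167−24.7) kPa·L = 22000 J.
ΔU = nCvΔT = 1.82×20.8×(1700−252) = 54900 J.
Q = ΔU + W = nCpΔT = 76900 J.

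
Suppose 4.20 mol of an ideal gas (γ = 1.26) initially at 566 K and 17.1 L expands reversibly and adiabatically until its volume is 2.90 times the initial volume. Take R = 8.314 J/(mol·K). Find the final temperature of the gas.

P₁ = nRT₁/V₁ = 4.20×8.314×566/17.1 = 1160 kPa.
Adiabatic: TV^(γ−1) = const ⇒ T₂ = 566×(0.345)^0.260 = 429 K; PV^γ = const ⇒ P₂ = 302 kPa.

429 K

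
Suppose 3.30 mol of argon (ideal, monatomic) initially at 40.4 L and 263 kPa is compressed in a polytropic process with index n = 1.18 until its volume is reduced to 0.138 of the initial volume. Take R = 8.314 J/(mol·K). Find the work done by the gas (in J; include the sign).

-25300 J

T₁ = P₁V₁/(nR) = 263×40.4/(3.30×8.314) = 387 K.
Polytropic n=1.18: T₂ = T₁(V₁/V₂)^(n−1) = 387×(7.25)^0.18 = 553 K; P₂ = P₁(V₁/V₂)^n = 2720 kPa.
W = (P₁V₁−P₂V₂)/(n−1) = (263×40.4−2720×5.58)/0.18 = -25300 J.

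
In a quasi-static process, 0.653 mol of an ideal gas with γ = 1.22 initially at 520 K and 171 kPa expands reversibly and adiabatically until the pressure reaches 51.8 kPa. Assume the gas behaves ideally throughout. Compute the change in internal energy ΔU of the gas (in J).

V₁ = nRT₁/P₁ = 0.653×8.314×520/171 = 16.5 L.
Adiabatic: T₂/T₁ = (P₂/P₁)^((γ−1)/γ) ⇒ T₂ = 520×(0.303)^0.180 = 419 K; V₂ = 43.9 L.
For an ideal gas ΔU = nCvΔT with Cv = R/(γ−1) = 37.8 J/(mol·K).
ΔU = 0.653×37.8×(419−520) = -2490 J.

-2490 J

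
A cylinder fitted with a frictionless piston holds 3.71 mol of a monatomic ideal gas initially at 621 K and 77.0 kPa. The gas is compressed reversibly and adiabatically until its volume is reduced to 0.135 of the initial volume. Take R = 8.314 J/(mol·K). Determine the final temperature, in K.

V₁ = nRT₁/P₁ = 3.71×8.314×621/77.0 = 249 L.
Adiabatic: TV^(γ−1) = const ⇒ T₂ = 621×(7.41)^0.667 = 2360 K; PV^γ = const ⇒ P₂ = 2170 kPa.

2360 K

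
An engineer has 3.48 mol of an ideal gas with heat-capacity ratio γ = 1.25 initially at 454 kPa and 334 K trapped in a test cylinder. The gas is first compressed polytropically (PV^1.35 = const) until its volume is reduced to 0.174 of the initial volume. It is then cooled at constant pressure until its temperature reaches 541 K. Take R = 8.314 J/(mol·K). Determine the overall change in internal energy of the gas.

V₁ = nRT₁/P₁ = 3.48×8.314×334/454 = 21.3 L.
Step 1 — Polytropic n=1.35: T₂ = T₁(V₁/V₂)^(n−1) = 334×(5.75)^0.35 = 616 K; P₂ = P₁(V₁/V₂)^n = 4810 kPa.
W = (P₁V₁−P₂V₂)/(n−1) = (454×21.3−4810×3.70)/0.35 = -23300 J.
ΔU = nCvΔT = 3.48×33.3×(616−334) = 32600 J.
Q = ΔU + W = 9320 J.
State after step 1: P = 4810 kPa, V = 3.70 L, T = 616 K.
Step 2 — Isobaric: P stays 4810 kPa; V/T = const ⇒ T₂ = 541 K, V₂ = 3.25 L.
W = PΔV = 4810×(3.25−3.70) kPa·L = -2170 J.
ΔU = nCvΔT = 3.48×33.3×(541−616) = -8680 J.
Q = ΔU + W = nCpΔT = -10800 J.
Net over both steps: W = -25500 J, Q = -1520 J, ΔU = 24000 J.

24000 J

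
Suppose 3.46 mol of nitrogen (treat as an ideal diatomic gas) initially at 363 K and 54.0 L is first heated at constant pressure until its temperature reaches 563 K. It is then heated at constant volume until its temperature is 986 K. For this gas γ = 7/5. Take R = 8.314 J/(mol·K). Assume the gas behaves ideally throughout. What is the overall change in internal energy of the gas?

P₁ = nRT₁/V₁ = 3.46×8.314×363/54.0 = 193 kPa.
Step 1 — Isobaric: P stays 193 kPa; V/T = const ⇒ T₂ = 563 K, V₂ = 83.8 L.
W = PΔV = 193×(83.8−54.0) kPa·L = 5750 J.
ΔU = nCvΔT = 3.46×20.8×(563−363) = 14400 J.
Q = ΔU + W = nCpΔT = 20100 J.
State after step 1: P = 193 kPa, V = 83.8 L, T = 563 K.
Step 2 — Isochoric: V stays 83.8 L; P/T = const ⇒ T₂ = 986 K, P₂ = 339 kPa.
W = 0 (no volume change).
ΔU = nCvΔT = 3.46×20.8×(986−563) = 30400 J.
Q = ΔU = 30400 J.
Net over both steps: W = 5750 J, Q = 50600 J, ΔU = 44800 J.

44800 J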